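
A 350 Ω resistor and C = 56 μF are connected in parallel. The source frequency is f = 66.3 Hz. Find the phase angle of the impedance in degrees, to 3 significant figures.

ω = 2πf = 416.6 rad/s
X_C = 1/(ωC) = 42.9 Ω
Parallel: admittances add. Y = 1/R + jωC
Y = (0.00286 + j0.0233) S
|Y| = 0.0235 S → |Z| = 1/|Y| = 42.5 Ω, ∠Z = −∠Y = -83.0°

-83.0°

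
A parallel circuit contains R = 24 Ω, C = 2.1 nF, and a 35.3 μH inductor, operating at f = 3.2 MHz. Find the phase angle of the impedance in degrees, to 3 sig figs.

ω = 2πf = 2.011e+07 rad/s
X_L = ωL = 710 Ω
X_C = 1/(ωC) = 23.7 Ω
Parallel: admittances add. Y = 1/R + 1/(jωL) + jωC
Y = (0.0417 + j0.0408) S
|Y| = 0.0583 S → |Z| = 1/|Y| = 17.1 Ω, ∠Z = −∠Y = -44.4°

-44.4°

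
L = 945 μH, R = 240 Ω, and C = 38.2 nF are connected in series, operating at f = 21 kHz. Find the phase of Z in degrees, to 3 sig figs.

-17.1°

ω = 2πf = 131900 rad/s
X_L = ωL = 125 Ω
X_C = 1/(ωC) = 198 Ω
Net reactance X = X_L − X_C = -73.7 Ω
Z = 240 − j73.7 Ω
|Z| = √(240² + 73.7²) = 251 Ω
∠Z = arctan(-73.7/240) = -17.1°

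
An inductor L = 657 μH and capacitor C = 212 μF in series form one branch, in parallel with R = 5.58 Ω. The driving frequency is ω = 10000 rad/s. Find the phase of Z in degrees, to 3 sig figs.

X_L = ωL = 6.57 Ω
X_C = 1/(ωC) = 0.472 Ω
Branch 1: Z₁ = R = 5.58 Ω
Branch 2 (series LC): Z₂ = j(X_L − X_C) = j6.10 Ω
Parallel: Z = Z₁Z₂/(Z₁+Z₂), |Z| = 4.12 Ω, ∠Z = 42.5°

42.5°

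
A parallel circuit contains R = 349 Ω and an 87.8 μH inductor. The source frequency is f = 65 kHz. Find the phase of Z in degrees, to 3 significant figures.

84.1°

ω = 2πf = 408400 rad/s
X_L = ωL = 35.9 Ω
Parallel: admittances add. Y = 1/R + 1/(jωL)
Y = (0.00287 − j0.0279) S
|Y| = 0.0280 S → |Z| = 1/|Y| = 35.7 Ω, ∠Z = −∠Y = 84.1°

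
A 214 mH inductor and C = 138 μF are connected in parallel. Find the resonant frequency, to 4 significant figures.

ω₀ = 1/√(LC) = 1/√(0.214 × 0.000138) = 184.0 rad/s
f₀ = ω₀/(2π) = 29.29 Hz

29.29 Hz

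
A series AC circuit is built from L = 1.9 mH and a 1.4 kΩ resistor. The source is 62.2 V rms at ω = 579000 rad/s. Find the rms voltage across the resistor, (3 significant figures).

X_L = ωL = 1100 Ω
Z = 1400 + j1100 Ω
|Z| = √(1400² + 1100²) = 1780 Ω
I = V/|Z| = 34.9 mA
V_R = I·|Z_R| = 0.0349 × 1400 = 48.9 V

48.9 V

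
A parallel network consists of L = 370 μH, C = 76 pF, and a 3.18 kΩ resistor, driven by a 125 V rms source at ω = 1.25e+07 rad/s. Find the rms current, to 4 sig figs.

X_L = ωL = 4625 Ω
X_C = 1/(ωC) = 1053 Ω
Parallel: admittances add. Y = 1/R + 1/(jωL) + jωC
Y = (0.0003145 + j0.0007338) S
|Y| = 0.0007983 S → |Z| = 1/|Y| = 1253 Ω, ∠Z = −∠Y = -66.80°
I = V/|Z| = 125/1253 = 99.79 mA

99.79 mA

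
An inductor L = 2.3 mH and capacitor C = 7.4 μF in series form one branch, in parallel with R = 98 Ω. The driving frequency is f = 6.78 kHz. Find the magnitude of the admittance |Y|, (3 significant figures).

14.7 mS

ω = 2πf = 42600 rad/s
X_L = ωL = 98.0 Ω
X_C = 1/(ωC) = 3.17 Ω
Branch 1: Z₁ = R = 98.0 Ω
Branch 2 (series LC): Z₂ = j(X_L − X_C) = j94.8 Ω
Parallel: Z = Z₁Z₂/(Z₁+Z₂), |Z| = 68.1 Ω, ∠Z = 45.9°
|Y| = 1/|Z| = 14.7 mS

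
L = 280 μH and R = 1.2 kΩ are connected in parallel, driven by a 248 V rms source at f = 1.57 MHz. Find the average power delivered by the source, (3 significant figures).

51.3 W

ω = 2πf = 9.865e+06 rad/s
X_L = ωL = 2760 Ω
Parallel: admittances add. Y = 1/R + 1/(jωL)
Y = (0.000833 − j0.000362) S
|Y| = 0.000909 S → |Z| = 1/|Y| = 1100 Ω, ∠Z = −∠Y = 23.5°
I = V/|Z| = 225 mA
P = VI cos φ = 248 × 0.225 × cos(23.5°) = 51.3 W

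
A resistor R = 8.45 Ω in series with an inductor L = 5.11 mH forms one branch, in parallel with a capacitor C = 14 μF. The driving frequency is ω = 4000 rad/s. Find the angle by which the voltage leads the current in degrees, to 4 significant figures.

-39.46°

X_L = ωL = 20.44 Ω
X_C = 1/(ωC) = 17.86 Ω
Branch 1 (R+jX_L): Z₁ = 8.450 + j20.44 Ω, |Z₁| = 22.12 Ω
Branch 2 (−jX_C): Z₂ = −j17.86 Ω
Parallel: Z = Z₁Z₂/(Z₁+Z₂), |Z| = 44.70 Ω, ∠Z = -39.46°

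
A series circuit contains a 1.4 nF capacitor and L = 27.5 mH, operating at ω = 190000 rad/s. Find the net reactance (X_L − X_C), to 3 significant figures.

1470 Ω

X_L = ωL = 5220 Ω
X_C = 1/(ωC) = 3760 Ω
X = 5220 − 3760 = 1470 Ω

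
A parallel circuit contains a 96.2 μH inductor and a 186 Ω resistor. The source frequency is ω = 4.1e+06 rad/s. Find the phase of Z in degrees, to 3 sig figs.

25.2°

X_L = ωL = 394 Ω
Parallel: admittances add. Y = 1/R + 1/(jωL)
Y = (0.00538 − j0.00254) S
|Y| = 0.00594 S → |Z| = 1/|Y| = 168 Ω, ∠Z = −∠Y = 25.2°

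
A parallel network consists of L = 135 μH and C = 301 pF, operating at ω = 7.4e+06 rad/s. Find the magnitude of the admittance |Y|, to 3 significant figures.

1.23 mS

X_L = ωL = 999 Ω
X_C = 1/(ωC) = 449 Ω
Parallel: admittances add. Y = 1/(jωL) + jωC
Y = (0 + j0.00123) S
|Y| = 0.00123 S → |Z| = 1/|Y| = 815 Ω, ∠Z = −∠Y = -90.0°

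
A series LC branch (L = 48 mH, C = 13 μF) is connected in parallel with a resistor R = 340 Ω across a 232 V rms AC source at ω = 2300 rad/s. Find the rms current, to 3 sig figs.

X_L = ωL = 110 Ω
X_C = 1/(ωC) = 33.4 Ω
Branch 1: Z₁ = R = 340 Ω
Branch 2 (series LC): Z₂ = j(X_L − X_C) = j77.0 Ω
Parallel: Z = Z₁Z₂/(Z₁+Z₂), |Z| = 75.1 Ω, ∠Z = 77.2°
I = V/|Z| = 232/75.1 = 3.09 A

3.09 A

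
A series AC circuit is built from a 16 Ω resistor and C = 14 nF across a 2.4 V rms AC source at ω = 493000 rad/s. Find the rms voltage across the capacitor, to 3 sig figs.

X_C = 1/(ωC) = 145 Ω
Z = 16.0 − j145 Ω
|Z| = √(16.0² + 145²) = 146 Ω
I = V/|Z| = 16.5 mA
V_C = I·|Z_C| = 0.0165 × 145 = 2.39 V

2.39 V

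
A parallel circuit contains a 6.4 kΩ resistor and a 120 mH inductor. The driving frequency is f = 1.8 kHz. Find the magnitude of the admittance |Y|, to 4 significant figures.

ω = 2πf = 11310 rad/s
X_L = ωL = 1357 Ω
Parallel: admittances add. Y = 1/R + 1/(jωL)
Y = (0.0001563 − j0.0007368) S
|Y| = 0.0007532 S → |Z| = 1/|Y| = 1328 Ω, ∠Z = −∠Y = 78.03°

753.2 μS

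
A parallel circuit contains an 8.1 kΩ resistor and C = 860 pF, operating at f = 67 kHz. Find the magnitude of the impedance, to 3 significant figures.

ω = 2πf = 421000 rad/s
X_C = 1/(ωC) = 2760 Ω
Parallel: admittances add. Y = 1/R + jωC
Y = (0.000123 + j0.000362) S
|Y| = 0.000383 S → |Z| = 1/|Y| = 2610 Ω, ∠Z = −∠Y = -71.2°

2610 Ω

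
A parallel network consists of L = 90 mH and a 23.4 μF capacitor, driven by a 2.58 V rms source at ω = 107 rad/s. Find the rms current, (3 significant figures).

X_L = ωL = 9.63 Ω
X_C = 1/(ωC) = 399 Ω
Parallel: admittances add. Y = 1/(jωL) + jωC
Y = (0 − j0.101) S
|Y| = 0.101 S → |Z| = 1/|Y| = 9.87 Ω, ∠Z = −∠Y = 90.0°
I = V/|Z| = 2.58/9.87 = 261 mA

261 mA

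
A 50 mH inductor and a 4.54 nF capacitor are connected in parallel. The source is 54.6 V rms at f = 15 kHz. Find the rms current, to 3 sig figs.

11.8 mA

ω = 2πf = 94250 rad/s
X_L = ωL = 4710 Ω
X_C = 1/(ωC) = 2340 Ω
Parallel: admittances add. Y = 1/(jωL) + jωC
Y = (0 + j0.000216) S
|Y| = 0.000216 S → |Z| = 1/|Y| = 4640 Ω, ∠Z = −∠Y = -90.0°
I = V/|Z| = 54.6/4640 = 11.8 mA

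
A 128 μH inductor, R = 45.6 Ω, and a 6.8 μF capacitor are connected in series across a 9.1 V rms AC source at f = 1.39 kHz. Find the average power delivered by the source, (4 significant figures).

ω = 2πf = 8734 rad/s
X_L = ωL = 1.118 Ω
X_C = 1/(ωC) = 16.84 Ω
Net reactance X = X_L − X_C = -15.72 Ω
Z = 45.60 − j15.72 Ω
|Z| = √(45.60² + 15.72²) = 48.23 Ω
∠Z = arctan(-15.72/45.60) = -19.02°
I = V/|Z| = 188.7 mA
P = VI cos φ = 9.1 × 0.1887 × cos(-19.02°) = 1.623 W

1.623 W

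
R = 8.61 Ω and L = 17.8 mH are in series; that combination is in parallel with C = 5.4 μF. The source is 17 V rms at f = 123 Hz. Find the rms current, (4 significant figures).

ω = 2πf = 772.8 rad/s
X_L = ωL = 13.76 Ω
X_C = 1/(ωC) = 239.6 Ω
Branch 1 (R+jX_L): Z₁ = 8.610 + j13.76 Ω, |Z₁| = 16.23 Ω
Branch 2 (−jX_C): Z₂ = −j239.6 Ω
Parallel: Z = Z₁Z₂/(Z₁+Z₂), |Z| = 17.20 Ω, ∠Z = 55.77°
I = V/|Z| = 17/17.20 = 988.1 mA

988.1 mA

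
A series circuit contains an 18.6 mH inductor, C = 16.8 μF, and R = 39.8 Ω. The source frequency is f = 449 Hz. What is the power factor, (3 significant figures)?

0.785

ω = 2πf = 2821 rad/s
X_L = ωL = 52.5 Ω
X_C = 1/(ωC) = 21.1 Ω
Net reactance X = X_L − X_C = 31.4 Ω
Z = 39.8 + j31.4 Ω
|Z| = √(39.8² + 31.4²) = 50.7 Ω
∠Z = arctan(31.4/39.8) = 38.2°
cos φ = cos(38.2°) = 0.785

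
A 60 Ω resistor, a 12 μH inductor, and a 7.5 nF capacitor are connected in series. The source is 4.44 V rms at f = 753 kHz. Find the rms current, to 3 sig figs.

66.8 mA

ω = 2πf = 4.731e+06 rad/s
X_L = ωL = 56.8 Ω
X_C = 1/(ωC) = 28.2 Ω
Net reactance X = X_L − X_C = 28.6 Ω
Z = 60.0 + j28.6 Ω
|Z| = √(60.0² + 28.6²) = 66.5 Ω
I = V/|Z| = 4.44/66.5 = 66.8 mA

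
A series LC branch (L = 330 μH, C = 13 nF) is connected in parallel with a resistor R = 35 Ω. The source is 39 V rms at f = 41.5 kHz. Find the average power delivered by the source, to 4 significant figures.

43.46 W

ω = 2πf = 260800 rad/s
X_L = ωL = 86.05 Ω
X_C = 1/(ωC) = 295.0 Ω
Branch 1: Z₁ = R = 35.00 Ω
Branch 2 (series LC): Z₂ = j(X_L − X_C) = −j209.0 Ω
Parallel: Z = Z₁Z₂/(Z₁+Z₂), |Z| = 34.52 Ω, ∠Z = -9.509°
I = V/|Z| = 1.130 A
P = VI cos φ = 39 × 1.130 × cos(-9.509°) = 43.46 W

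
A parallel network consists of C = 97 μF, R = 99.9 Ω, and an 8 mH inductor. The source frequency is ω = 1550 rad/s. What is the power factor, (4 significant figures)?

0.1421

X_L = ωL = 12.40 Ω
X_C = 1/(ωC) = 6.651 Ω
Parallel: admittances add. Y = 1/R + 1/(jωL) + jωC
Y = (0.01001 + j0.06970) S
|Y| = 0.07042 S → |Z| = 1/|Y| = 14.20 Ω, ∠Z = −∠Y = -81.83°
cos φ = cos(-81.83°) = 0.1421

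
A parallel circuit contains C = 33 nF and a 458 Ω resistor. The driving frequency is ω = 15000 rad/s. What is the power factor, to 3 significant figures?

0.975

X_C = 1/(ωC) = 2020 Ω
Parallel: admittances add. Y = 1/R + jωC
Y = (0.00218 + j0.000495) S
|Y| = 0.00224 S → |Z| = 1/|Y| = 447 Ω, ∠Z = −∠Y = -12.8°
cos φ = cos(-12.8°) = 0.975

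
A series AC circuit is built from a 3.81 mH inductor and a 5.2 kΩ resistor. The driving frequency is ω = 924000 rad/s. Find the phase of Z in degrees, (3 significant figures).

34.1°

X_L = ωL = 3520 Ω
Z = 5200 + j3520 Ω
|Z| = √(5200² + 3520²) = 6280 Ω
∠Z = arctan(3520/5200) = 34.1°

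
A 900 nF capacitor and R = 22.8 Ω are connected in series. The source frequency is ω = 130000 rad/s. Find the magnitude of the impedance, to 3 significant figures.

X_C = 1/(ωC) = 8.55 Ω
Z = 22.8 − j8.55 Ω
|Z| = √(22.8² + 8.55²) = 24.3 Ω

24.3 Ω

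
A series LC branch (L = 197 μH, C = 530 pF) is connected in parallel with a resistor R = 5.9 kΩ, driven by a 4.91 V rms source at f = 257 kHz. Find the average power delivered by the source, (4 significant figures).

4.086 mW

ω = 2πf = 1.615e+06 rad/s
X_L = ωL = 318.1 Ω
X_C = 1/(ωC) = 1168 Ω
Branch 1: Z₁ = R = 5900 Ω
Branch 2 (series LC): Z₂ = j(X_L − X_C) = −j850.3 Ω
Parallel: Z = Z₁Z₂/(Z₁+Z₂), |Z| = 841.6 Ω, ∠Z = -81.80°
I = V/|Z| = 5.834 mA
P = VI cos φ = 4.91 × 0.005834 × cos(-81.80°) = 4.086 mW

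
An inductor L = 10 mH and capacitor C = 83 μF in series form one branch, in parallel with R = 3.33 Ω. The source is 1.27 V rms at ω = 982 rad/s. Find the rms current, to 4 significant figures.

X_L = ωL = 9.820 Ω
X_C = 1/(ωC) = 12.27 Ω
Branch 1: Z₁ = R = 3.330 Ω
Branch 2 (series LC): Z₂ = j(X_L − X_C) = −j2.449 Ω
Parallel: Z = Z₁Z₂/(Z₁+Z₂), |Z| = 1.973 Ω, ∠Z = -53.67°
I = V/|Z| = 1.27/1.973 = 643.7 mA

643.7 mA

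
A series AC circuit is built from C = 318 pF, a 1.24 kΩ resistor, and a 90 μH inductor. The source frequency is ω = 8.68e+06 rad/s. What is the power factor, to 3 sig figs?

0.947

X_L = ωL = 781 Ω
X_C = 1/(ωC) = 362 Ω
Net reactance X = X_L − X_C = 419 Ω
Z = 1240 + j419 Ω
|Z| = √(1240² + 419²) = 1310 Ω
∠Z = arctan(419/1240) = 18.7°
cos φ = cos(18.7°) = 0.947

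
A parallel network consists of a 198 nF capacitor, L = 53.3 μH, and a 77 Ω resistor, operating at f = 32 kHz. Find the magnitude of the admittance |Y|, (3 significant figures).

55.1 mS

ω = 2πf = 201100 rad/s
X_L = ωL = 10.7 Ω
X_C = 1/(ωC) = 25.1 Ω
Parallel: admittances add. Y = 1/R + 1/(jωL) + jωC
Y = (0.0130 − j0.0535) S
|Y| = 0.0551 S → |Z| = 1/|Y| = 18.2 Ω, ∠Z = −∠Y = 76.4°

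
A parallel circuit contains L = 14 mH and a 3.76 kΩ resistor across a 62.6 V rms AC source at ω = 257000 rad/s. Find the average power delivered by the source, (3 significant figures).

X_L = ωL = 3600 Ω
Parallel: admittances add. Y = 1/R + 1/(jωL)
Y = (0.000266 − j0.000278) S
|Y| = 0.000385 S → |Z| = 1/|Y| = 2600 Ω, ∠Z = −∠Y = 46.3°
I = V/|Z| = 24.1 mA
P = VI cos φ = 62.6 × 0.0241 × cos(46.3°) = 1.04 W

1.04 W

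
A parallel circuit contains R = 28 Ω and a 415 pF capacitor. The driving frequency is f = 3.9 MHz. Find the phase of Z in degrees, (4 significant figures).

-15.89°

ω = 2πf = 2.45e+07 rad/s
X_C = 1/(ωC) = 98.33 Ω
Parallel: admittances add. Y = 1/R + jωC
Y = (0.03571 + j0.01017) S
|Y| = 0.03713 S → |Z| = 1/|Y| = 26.93 Ω, ∠Z = −∠Y = -15.89°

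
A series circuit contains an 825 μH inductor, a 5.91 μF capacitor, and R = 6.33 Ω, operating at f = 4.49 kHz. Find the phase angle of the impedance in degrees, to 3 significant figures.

ω = 2πf = 28210 rad/s
X_L = ωL = 23.3 Ω
X_C = 1/(ωC) = 6.00 Ω
Net reactance X = X_L − X_C = 17.3 Ω
Z = 6.33 + j17.3 Ω
|Z| = √(6.33² + 17.3²) = 18.4 Ω
∠Z = arctan(17.3/6.33) = 69.9°

69.9°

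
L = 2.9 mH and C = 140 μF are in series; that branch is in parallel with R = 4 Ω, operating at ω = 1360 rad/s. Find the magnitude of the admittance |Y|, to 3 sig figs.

804 mS

X_L = ωL = 3.94 Ω
X_C = 1/(ωC) = 5.25 Ω
Branch 1: Z₁ = R = 4.00 Ω
Branch 2 (series LC): Z₂ = j(X_L − X_C) = −j1.31 Ω
Parallel: Z = Z₁Z₂/(Z₁+Z₂), |Z| = 1.24 Ω, ∠Z = -71.9°
|Y| = 1/|Z| = 804 mS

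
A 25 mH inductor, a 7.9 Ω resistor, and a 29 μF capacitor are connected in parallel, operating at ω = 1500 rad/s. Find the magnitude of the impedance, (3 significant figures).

X_L = ωL = 37.5 Ω
X_C = 1/(ωC) = 23.0 Ω
Parallel: admittances add. Y = 1/R + 1/(jωL) + jωC
Y = (0.127 + j0.0168) S
|Y| = 0.128 S → |Z| = 1/|Y| = 7.83 Ω, ∠Z = −∠Y = -7.57°

7.83 Ω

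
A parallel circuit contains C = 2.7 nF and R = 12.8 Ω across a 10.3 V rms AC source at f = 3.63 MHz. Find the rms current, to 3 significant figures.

ω = 2πf = 2.281e+07 rad/s
X_C = 1/(ωC) = 16.2 Ω
Parallel: admittances add. Y = 1/R + jωC
Y = (0.0781 + j0.0616) S
|Y| = 0.0995 S → |Z| = 1/|Y| = 10.1 Ω, ∠Z = −∠Y = -38.2°
I = V/|Z| = 10.3/10.1 = 1.02 A

1.02 A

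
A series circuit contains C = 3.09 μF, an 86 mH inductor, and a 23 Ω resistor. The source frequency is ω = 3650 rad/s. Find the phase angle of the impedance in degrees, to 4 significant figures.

84.17°

X_L = ωL = 313.9 Ω
X_C = 1/(ωC) = 88.66 Ω
Net reactance X = X_L − X_C = 225.2 Ω
Z = 23.00 + j225.2 Ω
|Z| = √(23.00² + 225.2²) = 226.4 Ω
∠Z = arctan(225.2/23.00) = 84.17°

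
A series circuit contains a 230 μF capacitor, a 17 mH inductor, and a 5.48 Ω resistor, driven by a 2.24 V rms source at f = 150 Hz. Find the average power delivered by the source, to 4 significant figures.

ω = 2πf = 942.5 rad/s
X_L = ωL = 16.02 Ω
X_C = 1/(ωC) = 4.613 Ω
Net reactance X = X_L − X_C = 11.41 Ω
Z = 5.480 + j11.41 Ω
|Z| = √(5.480² + 11.41²) = 12.66 Ω
∠Z = arctan(11.41/5.480) = 64.34°
I = V/|Z| = 177.0 mA
P = VI cos φ = 2.24 × 0.1770 × cos(64.34°) = 171.6 mW

171.6 mW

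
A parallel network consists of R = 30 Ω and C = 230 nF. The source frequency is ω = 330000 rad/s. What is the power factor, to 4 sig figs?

0.4021

X_C = 1/(ωC) = 13.18 Ω
Parallel: admittances add. Y = 1/R + jωC
Y = (0.03333 + j0.07590) S
|Y| = 0.08290 S → |Z| = 1/|Y| = 12.06 Ω, ∠Z = −∠Y = -66.29°
cos φ = cos(-66.29°) = 0.4021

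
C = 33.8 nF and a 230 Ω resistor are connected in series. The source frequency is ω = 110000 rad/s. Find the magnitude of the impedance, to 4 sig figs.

353.9 Ω

X_C = 1/(ωC) = 269.0 Ω
Z = 230.0 − j269.0 Ω
|Z| = √(230.0² + 269.0²) = 353.9 Ω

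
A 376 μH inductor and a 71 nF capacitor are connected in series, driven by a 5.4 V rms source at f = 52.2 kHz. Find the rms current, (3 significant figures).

ω = 2πf = 328000 rad/s
X_L = ωL = 123 Ω
X_C = 1/(ωC) = 42.9 Ω
Net reactance X = X_L − X_C = 80.4 Ω
Z = j80.4 Ω
|Z| = √(0² + 80.4²) = 80.4 Ω
I = V/|Z| = 5.4/80.4 = 67.2 mA

67.2 mA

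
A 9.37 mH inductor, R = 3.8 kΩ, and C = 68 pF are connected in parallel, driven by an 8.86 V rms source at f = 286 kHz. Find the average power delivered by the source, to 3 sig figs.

ω = 2πf = 1.797e+06 rad/s
X_L = ωL = 16800 Ω
X_C = 1/(ωC) = 8180 Ω
Parallel: admittances add. Y = 1/R + 1/(jωL) + jωC
Y = (0.000263 + j6.28e-05) S
|Y| = 0.000271 S → |Z| = 1/|Y| = 3700 Ω, ∠Z = −∠Y = -13.4°
I = V/|Z| = 2.40 mA
P = VI cos φ = 8.86 × 0.00240 × cos(-13.4°) = 20.7 mW

20.7 mW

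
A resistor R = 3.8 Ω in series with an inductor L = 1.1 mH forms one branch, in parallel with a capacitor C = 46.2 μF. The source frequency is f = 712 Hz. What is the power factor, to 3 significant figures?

0.778

ω = 2πf = 4474 rad/s
X_L = ωL = 4.92 Ω
X_C = 1/(ωC) = 4.84 Ω
Branch 1 (R+jX_L): Z₁ = 3.80 + j4.92 Ω, |Z₁| = 6.22 Ω
Branch 2 (−jX_C): Z₂ = −j4.84 Ω
Parallel: Z = Z₁Z₂/(Z₁+Z₂), |Z| = 7.91 Ω, ∠Z = -38.9°
cos φ = cos(-38.9°) = 0.778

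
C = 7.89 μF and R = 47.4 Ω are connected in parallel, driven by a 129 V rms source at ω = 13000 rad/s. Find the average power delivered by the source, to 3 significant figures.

351 W

X_C = 1/(ωC) = 9.75 Ω
Parallel: admittances add. Y = 1/R + jωC
Y = (0.0211 + j0.103) S
|Y| = 0.105 S → |Z| = 1/|Y| = 9.55 Ω, ∠Z = −∠Y = -78.4°
I = V/|Z| = 13.5 A
P = VI cos φ = 129 × 13.5 × cos(-78.4°) = 351 W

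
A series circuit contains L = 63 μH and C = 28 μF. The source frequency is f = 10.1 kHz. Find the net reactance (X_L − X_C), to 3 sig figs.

ω = 2πf = 63460 rad/s
X_L = ωL = 4.00 Ω
X_C = 1/(ωC) = 0.563 Ω
X = 4.00 − 0.563 = 3.44 Ω

3.44 Ω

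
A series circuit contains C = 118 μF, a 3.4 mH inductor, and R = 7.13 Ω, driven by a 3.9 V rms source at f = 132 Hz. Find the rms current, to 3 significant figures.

380 mA

ω = 2πf = 829.4 rad/s
X_L = ωL = 2.82 Ω
X_C = 1/(ωC) = 10.2 Ω
Net reactance X = X_L − X_C = -7.40 Ω
Z = 7.13 − j7.40 Ω
|Z| = √(7.13² + 7.40²) = 10.3 Ω
I = V/|Z| = 3.9/10.3 = 380 mA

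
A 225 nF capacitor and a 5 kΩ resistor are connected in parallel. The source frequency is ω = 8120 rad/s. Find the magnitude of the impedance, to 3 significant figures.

X_C = 1/(ωC) = 547 Ω
Parallel: admittances add. Y = 1/R + jωC
Y = (0.000200 + j0.00183) S
|Y| = 0.00184 S → |Z| = 1/|Y| = 544 Ω, ∠Z = −∠Y = -83.8°

544 Ω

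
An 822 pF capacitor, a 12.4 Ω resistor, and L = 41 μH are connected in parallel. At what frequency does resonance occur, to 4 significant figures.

866.9 kHz

ω₀ = 1/√(LC) = 1/√(4.1e-05 × 8.22e-10) = 5.447e+06 rad/s
f₀ = ω₀/(2π) = 866.9 kHz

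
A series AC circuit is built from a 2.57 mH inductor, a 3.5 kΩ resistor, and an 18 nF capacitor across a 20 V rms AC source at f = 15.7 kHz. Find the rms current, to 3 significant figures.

ω = 2πf = 98650 rad/s
X_L = ωL = 254 Ω
X_C = 1/(ωC) = 563 Ω
Net reactance X = X_L − X_C = -310 Ω
Z = 3500 − j310 Ω
|Z| = √(3500² + 310²) = 3510 Ω
I = V/|Z| = 20/3510 = 5.69 mA

5.69 mA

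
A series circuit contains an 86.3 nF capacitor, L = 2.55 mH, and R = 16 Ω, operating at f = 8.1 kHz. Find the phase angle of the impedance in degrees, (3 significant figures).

ω = 2πf = 50890 rad/s
X_L = ωL = 130 Ω
X_C = 1/(ωC) = 228 Ω
Net reactance X = X_L − X_C = -97.9 Ω
Z = 16.0 − j97.9 Ω
|Z| = √(16.0² + 97.9²) = 99.2 Ω
∠Z = arctan(-97.9/16.0) = -80.7°

-80.7°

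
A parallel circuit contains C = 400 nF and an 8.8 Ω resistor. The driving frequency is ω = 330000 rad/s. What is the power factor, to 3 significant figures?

X_C = 1/(ωC) = 7.58 Ω
Parallel: admittances add. Y = 1/R + jωC
Y = (0.114 + j0.132) S
|Y| = 0.174 S → |Z| = 1/|Y| = 5.74 Ω, ∠Z = −∠Y = -49.3°
cos φ = cos(-49.3°) = 0.652

0.652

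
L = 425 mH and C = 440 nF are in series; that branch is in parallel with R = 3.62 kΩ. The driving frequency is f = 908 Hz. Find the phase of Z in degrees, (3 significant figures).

ω = 2πf = 5705 rad/s
X_L = ωL = 2420 Ω
X_C = 1/(ωC) = 398 Ω
Branch 1: Z₁ = R = 3620 Ω
Branch 2 (series LC): Z₂ = j(X_L − X_C) = j2030 Ω
Parallel: Z = Z₁Z₂/(Z₁+Z₂), |Z| = 1770 Ω, ∠Z = 60.8°

60.8°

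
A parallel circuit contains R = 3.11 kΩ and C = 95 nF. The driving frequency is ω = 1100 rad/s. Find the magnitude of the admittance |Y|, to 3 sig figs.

X_C = 1/(ωC) = 9570 Ω
Parallel: admittances add. Y = 1/R + jωC
Y = (0.000322 + j0.000105) S
|Y| = 0.000338 S → |Z| = 1/|Y| = 2960 Ω, ∠Z = −∠Y = -18.0°

338 μS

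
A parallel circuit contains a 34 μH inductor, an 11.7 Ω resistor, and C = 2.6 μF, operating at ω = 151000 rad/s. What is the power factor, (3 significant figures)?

0.397

X_L = ωL = 5.13 Ω
X_C = 1/(ωC) = 2.55 Ω
Parallel: admittances add. Y = 1/R + 1/(jωL) + jωC
Y = (0.0855 + j0.198) S
|Y| = 0.215 S → |Z| = 1/|Y| = 4.64 Ω, ∠Z = −∠Y = -66.6°
cos φ = cos(-66.6°) = 0.397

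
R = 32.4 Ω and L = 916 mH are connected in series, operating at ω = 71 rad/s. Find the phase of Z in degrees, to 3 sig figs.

X_L = ωL = 65.0 Ω
Z = 32.4 + j65.0 Ω
|Z| = √(32.4² + 65.0²) = 72.7 Ω
∠Z = arctan(65.0/32.4) = 63.5°

63.5°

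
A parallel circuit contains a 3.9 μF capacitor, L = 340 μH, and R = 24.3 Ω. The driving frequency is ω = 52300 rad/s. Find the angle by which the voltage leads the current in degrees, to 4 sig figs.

-74.43°

X_L = ωL = 17.78 Ω
X_C = 1/(ωC) = 4.903 Ω
Parallel: admittances add. Y = 1/R + 1/(jωL) + jωC
Y = (0.04115 + j0.1477) S
|Y| = 0.1534 S → |Z| = 1/|Y| = 6.521 Ω, ∠Z = −∠Y = -74.43°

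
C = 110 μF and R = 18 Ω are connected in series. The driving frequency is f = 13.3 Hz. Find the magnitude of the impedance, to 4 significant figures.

ω = 2πf = 83.57 rad/s
X_C = 1/(ωC) = 108.8 Ω
Z = 18.00 − j108.8 Ω
|Z| = √(18.00² + 108.8²) = 110.3 Ω

110.3 Ω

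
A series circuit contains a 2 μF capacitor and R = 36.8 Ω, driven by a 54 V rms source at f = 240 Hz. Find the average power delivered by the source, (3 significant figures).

964 mW

ω = 2πf = 1508 rad/s
X_C = 1/(ωC) = 332 Ω
Z = 36.8 − j332 Ω
|Z| = √(36.8² + 332²) = 334 Ω
∠Z = arctan(-332/36.8) = -83.7°
I = V/|Z| = 162 mA
P = VI cos φ = 54 × 0.162 × cos(-83.7°) = 964 mW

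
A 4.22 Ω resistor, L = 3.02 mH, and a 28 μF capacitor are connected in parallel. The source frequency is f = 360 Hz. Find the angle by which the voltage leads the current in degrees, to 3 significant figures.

ω = 2πf = 2262 rad/s
X_L = ωL = 6.83 Ω
X_C = 1/(ωC) = 15.8 Ω
Parallel: admittances add. Y = 1/R + 1/(jωL) + jωC
Y = (0.237 − j0.0831) S
|Y| = 0.251 S → |Z| = 1/|Y| = 3.98 Ω, ∠Z = −∠Y = 19.3°

19.3°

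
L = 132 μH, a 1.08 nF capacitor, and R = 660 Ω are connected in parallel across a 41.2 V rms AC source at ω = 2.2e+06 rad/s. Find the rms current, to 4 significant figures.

76.36 mA

X_L = ωL = 290.4 Ω
X_C = 1/(ωC) = 420.9 Ω
Parallel: admittances add. Y = 1/R + 1/(jωL) + jωC
Y = (0.001515 − j0.001068) S
|Y| = 0.001853 S → |Z| = 1/|Y| = 539.5 Ω, ∠Z = −∠Y = 35.17°
I = V/|Z| = 41.2/539.5 = 76.36 mA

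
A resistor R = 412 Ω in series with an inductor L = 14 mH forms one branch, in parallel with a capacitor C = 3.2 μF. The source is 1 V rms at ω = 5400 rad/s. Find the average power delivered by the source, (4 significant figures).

X_L = ωL = 75.60 Ω
X_C = 1/(ωC) = 57.87 Ω
Branch 1 (R+jX_L): Z₁ = 412.0 + j75.60 Ω, |Z₁| = 418.9 Ω
Branch 2 (−jX_C): Z₂ = −j57.87 Ω
Parallel: Z = Z₁Z₂/(Z₁+Z₂), |Z| = 58.78 Ω, ∠Z = -82.07°
I = V/|Z| = 17.01 mA
P = VI cos φ = 1 × 0.01701 × cos(-82.07°) = 2.348 mW

2.348 mW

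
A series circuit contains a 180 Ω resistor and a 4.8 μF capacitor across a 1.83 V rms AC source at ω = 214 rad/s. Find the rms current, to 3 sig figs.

1.85 mA

X_C = 1/(ωC) = 974 Ω
Z = 180 − j974 Ω
|Z| = √(180² + 974²) = 990 Ω
I = V/|Z| = 1.83/990 = 1.85 mA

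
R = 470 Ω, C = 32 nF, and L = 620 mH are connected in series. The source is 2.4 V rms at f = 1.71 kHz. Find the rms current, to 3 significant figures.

635 μA

ω = 2πf = 10740 rad/s
X_L = ωL = 6660 Ω
X_C = 1/(ωC) = 2910 Ω
Net reactance X = X_L − X_C = 3750 Ω
Z = 470 + j3750 Ω
|Z| = √(470² + 3750²) = 3780 Ω
I = V/|Z| = 2.4/3780 = 635 μA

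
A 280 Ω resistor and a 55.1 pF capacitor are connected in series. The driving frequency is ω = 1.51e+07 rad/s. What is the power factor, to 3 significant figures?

0.227

X_C = 1/(ωC) = 1200 Ω
Z = 280 − j1200 Ω
|Z| = √(280² + 1200²) = 1230 Ω
∠Z = arctan(-1200/280) = -76.9°
cos φ = cos(-76.9°) = 0.227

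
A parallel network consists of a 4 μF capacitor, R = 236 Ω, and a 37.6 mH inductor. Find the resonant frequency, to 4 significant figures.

ω₀ = 1/√(LC) = 1/√(0.0376 × 4e-06) = 2579 rad/s
f₀ = ω₀/(2π) = 410.4 Hz

410.4 Hz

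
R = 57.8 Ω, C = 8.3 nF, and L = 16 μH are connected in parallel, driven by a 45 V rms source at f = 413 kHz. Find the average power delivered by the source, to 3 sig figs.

ω = 2πf = 2.595e+06 rad/s
X_L = ωL = 41.5 Ω
X_C = 1/(ωC) = 46.4 Ω
Parallel: admittances add. Y = 1/R + 1/(jωL) + jωC
Y = (0.0173 − j0.00255) S
|Y| = 0.0175 S → |Z| = 1/|Y| = 57.2 Ω, ∠Z = −∠Y = 8.37°
I = V/|Z| = 787 mA
P = VI cos φ = 45 × 0.787 × cos(8.37°) = 35.0 W

35.0 W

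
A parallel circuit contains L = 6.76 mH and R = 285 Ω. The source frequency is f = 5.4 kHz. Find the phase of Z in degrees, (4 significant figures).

ω = 2πf = 33930 rad/s
X_L = ωL = 229.4 Ω
Parallel: admittances add. Y = 1/R + 1/(jωL)
Y = (0.003509 − j0.004360) S
|Y| = 0.005596 S → |Z| = 1/|Y| = 178.7 Ω, ∠Z = −∠Y = 51.17°

51.17°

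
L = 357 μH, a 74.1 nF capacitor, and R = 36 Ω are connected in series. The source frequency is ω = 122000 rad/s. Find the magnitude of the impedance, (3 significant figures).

X_L = ωL = 43.6 Ω
X_C = 1/(ωC) = 111 Ω
Net reactance X = X_L − X_C = -67.1 Ω
Z = 36.0 − j67.1 Ω
|Z| = √(36.0² + 67.1²) = 76.1 Ω

76.1 Ω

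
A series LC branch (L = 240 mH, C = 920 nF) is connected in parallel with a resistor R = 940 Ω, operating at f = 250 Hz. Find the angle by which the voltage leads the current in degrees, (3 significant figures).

ω = 2πf = 1571 rad/s
X_L = ωL = 377 Ω
X_C = 1/(ωC) = 692 Ω
Branch 1: Z₁ = R = 940 Ω
Branch 2 (series LC): Z₂ = j(X_L − X_C) = −j315 Ω
Parallel: Z = Z₁Z₂/(Z₁+Z₂), |Z| = 299 Ω, ∠Z = -71.5°

-71.5°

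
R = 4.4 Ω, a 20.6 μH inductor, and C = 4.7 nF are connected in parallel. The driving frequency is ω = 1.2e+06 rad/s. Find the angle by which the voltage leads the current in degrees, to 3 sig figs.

X_L = ωL = 24.7 Ω
X_C = 1/(ωC) = 177 Ω
Parallel: admittances add. Y = 1/R + 1/(jωL) + jωC
Y = (0.227 − j0.0348) S
|Y| = 0.230 S → |Z| = 1/|Y| = 4.35 Ω, ∠Z = −∠Y = 8.71°

8.71°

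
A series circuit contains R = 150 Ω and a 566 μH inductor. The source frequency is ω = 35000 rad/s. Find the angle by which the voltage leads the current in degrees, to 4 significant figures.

X_L = ωL = 19.81 Ω
Z = 150.0 + j19.81 Ω
|Z| = √(150.0² + 19.81²) = 151.3 Ω
∠Z = arctan(19.81/150.0) = 7.523°

7.523°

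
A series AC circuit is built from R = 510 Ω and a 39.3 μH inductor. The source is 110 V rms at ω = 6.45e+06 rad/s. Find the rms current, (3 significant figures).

X_L = ωL = 253 Ω
Z = 510 + j253 Ω
|Z| = √(510² + 253²) = 570 Ω
I = V/|Z| = 110/570 = 193 mA

193 mA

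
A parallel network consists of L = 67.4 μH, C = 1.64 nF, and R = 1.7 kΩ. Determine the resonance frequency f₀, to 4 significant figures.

ω₀ = 1/√(LC) = 1/√(6.74e-05 × 1.64e-09) = 3.008e+06 rad/s
f₀ = ω₀/(2π) = 478.7 kHz

478.7 kHz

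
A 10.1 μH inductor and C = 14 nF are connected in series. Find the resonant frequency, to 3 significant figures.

ω₀ = 1/√(LC) = 1/√(1.01e-05 × 1.4e-08) = 2.659e+06 rad/s
f₀ = ω₀/(2π) = 423 kHz

423 kHz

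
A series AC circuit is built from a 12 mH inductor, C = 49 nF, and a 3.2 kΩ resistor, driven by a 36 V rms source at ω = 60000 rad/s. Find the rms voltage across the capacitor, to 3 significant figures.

3.80 V

X_L = ωL = 720 Ω
X_C = 1/(ωC) = 340 Ω
Net reactance X = X_L − X_C = 380 Ω
Z = 3200 + j380 Ω
|Z| = √(3200² + 380²) = 3220 Ω
I = V/|Z| = 11.2 mA
V_C = I·|Z_C| = 0.0112 × 340 = 3.80 V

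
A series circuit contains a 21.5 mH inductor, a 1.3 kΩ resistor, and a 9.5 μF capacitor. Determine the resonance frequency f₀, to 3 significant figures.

352 Hz

ω₀ = 1/√(LC) = 1/√(0.0215 × 9.5e-06) = 2213 rad/s
f₀ = ω₀/(2π) = 352 Hz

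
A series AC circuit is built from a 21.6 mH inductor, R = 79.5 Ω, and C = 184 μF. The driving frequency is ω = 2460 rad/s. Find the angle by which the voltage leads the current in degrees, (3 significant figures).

32.6°

X_L = ωL = 53.1 Ω
X_C = 1/(ωC) = 2.21 Ω
Net reactance X = X_L − X_C = 50.9 Ω
Z = 79.5 + j50.9 Ω
|Z| = √(79.5² + 50.9²) = 94.4 Ω
∠Z = arctan(50.9/79.5) = 32.6°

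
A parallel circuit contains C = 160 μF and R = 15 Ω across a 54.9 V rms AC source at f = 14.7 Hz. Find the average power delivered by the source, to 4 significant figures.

200.9 W

ω = 2πf = 92.36 rad/s
X_C = 1/(ωC) = 67.67 Ω
Parallel: admittances add. Y = 1/R + jωC
Y = (0.06667 + j0.01478) S
|Y| = 0.06828 S → |Z| = 1/|Y| = 14.64 Ω, ∠Z = −∠Y = -12.50°
I = V/|Z| = 3.749 A
P = VI cos φ = 54.9 × 3.749 × cos(-12.50°) = 200.9 W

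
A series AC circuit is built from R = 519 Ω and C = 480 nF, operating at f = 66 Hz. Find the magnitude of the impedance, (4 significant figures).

5051 Ω

ω = 2πf = 414.7 rad/s
X_C = 1/(ωC) = 5024 Ω
Z = 519.0 − j5024 Ω
|Z| = √(519.0² + 5024²) = 5051 Ω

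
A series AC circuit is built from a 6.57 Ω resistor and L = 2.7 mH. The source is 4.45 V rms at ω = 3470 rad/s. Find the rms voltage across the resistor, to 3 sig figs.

2.55 V

X_L = ωL = 9.37 Ω
Z = 6.57 + j9.37 Ω
|Z| = √(6.57² + 9.37²) = 11.4 Ω
I = V/|Z| = 389 mA
V_R = I·|Z_R| = 0.389 × 6.57 = 2.55 V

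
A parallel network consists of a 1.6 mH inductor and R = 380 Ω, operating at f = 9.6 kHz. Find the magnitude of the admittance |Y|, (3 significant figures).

ω = 2πf = 60320 rad/s
X_L = ωL = 96.5 Ω
Parallel: admittances add. Y = 1/R + 1/(jωL)
Y = (0.00263 − j0.0104) S
|Y| = 0.0107 S → |Z| = 1/|Y| = 93.5 Ω, ∠Z = −∠Y = 75.7°

10.7 mS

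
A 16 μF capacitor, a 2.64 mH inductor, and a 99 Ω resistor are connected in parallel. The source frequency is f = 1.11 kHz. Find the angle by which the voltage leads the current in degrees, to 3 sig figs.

-80.0°

ω = 2πf = 6974 rad/s
X_L = ωL = 18.4 Ω
X_C = 1/(ωC) = 8.96 Ω
Parallel: admittances add. Y = 1/R + 1/(jωL) + jωC
Y = (0.0101 + j0.0573) S
|Y| = 0.0582 S → |Z| = 1/|Y| = 17.2 Ω, ∠Z = −∠Y = -80.0°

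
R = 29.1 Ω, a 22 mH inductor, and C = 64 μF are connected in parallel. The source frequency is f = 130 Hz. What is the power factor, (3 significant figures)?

ω = 2πf = 816.8 rad/s
X_L = ωL = 18.0 Ω
X_C = 1/(ωC) = 19.1 Ω
Parallel: admittances add. Y = 1/R + 1/(jωL) + jωC
Y = (0.0344 − j0.00337) S
|Y| = 0.0345 S → |Z| = 1/|Y| = 29.0 Ω, ∠Z = −∠Y = 5.61°
cos φ = cos(5.61°) = 0.995

0.995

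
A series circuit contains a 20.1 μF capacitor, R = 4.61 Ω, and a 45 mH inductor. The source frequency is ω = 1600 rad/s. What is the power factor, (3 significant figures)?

X_L = ωL = 72.0 Ω
X_C = 1/(ωC) = 31.1 Ω
Net reactance X = X_L − X_C = 40.9 Ω
Z = 4.61 + j40.9 Ω
|Z| = √(4.61² + 40.9²) = 41.2 Ω
∠Z = arctan(40.9/4.61) = 83.6°
cos φ = cos(83.6°) = 0.112

0.112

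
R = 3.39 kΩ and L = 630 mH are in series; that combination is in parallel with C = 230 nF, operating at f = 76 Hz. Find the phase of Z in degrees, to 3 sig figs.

ω = 2πf = 477.5 rad/s
X_L = ωL = 301 Ω
X_C = 1/(ωC) = 9100 Ω
Branch 1 (R+jX_L): Z₁ = 3390 + j301 Ω, |Z₁| = 3400 Ω
Branch 2 (−jX_C): Z₂ = −j9100 Ω
Parallel: Z = Z₁Z₂/(Z₁+Z₂), |Z| = 3280 Ω, ∠Z = -16.0°

-16.0°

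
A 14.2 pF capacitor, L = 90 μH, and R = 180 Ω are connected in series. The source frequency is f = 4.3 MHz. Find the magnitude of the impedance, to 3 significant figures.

ω = 2πf = 2.702e+07 rad/s
X_L = ωL = 2430 Ω
X_C = 1/(ωC) = 2610 Ω
Net reactance X = X_L − X_C = -175 Ω
Z = 180 − j175 Ω
|Z| = √(180² + 175²) = 251 Ω

251 Ω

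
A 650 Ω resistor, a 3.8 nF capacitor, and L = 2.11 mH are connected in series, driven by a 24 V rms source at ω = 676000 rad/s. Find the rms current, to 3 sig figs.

X_L = ωL = 1430 Ω
X_C = 1/(ωC) = 389 Ω
Net reactance X = X_L − X_C = 1040 Ω
Z = 650 + j1040 Ω
|Z| = √(650² + 1040²) = 1220 Ω
I = V/|Z| = 24/1220 = 19.6 mA

19.6 mA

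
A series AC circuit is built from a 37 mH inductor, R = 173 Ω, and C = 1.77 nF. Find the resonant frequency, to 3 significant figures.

19.7 kHz

ω₀ = 1/√(LC) = 1/√(0.037 × 1.77e-09) = 123600 rad/s
f₀ = ω₀/(2π) = 19.7 kHz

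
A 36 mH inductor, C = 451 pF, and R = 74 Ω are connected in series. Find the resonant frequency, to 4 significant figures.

ω₀ = 1/√(LC) = 1/√(0.036 × 4.51e-10) = 248200 rad/s
f₀ = ω₀/(2π) = 39.50 kHz

39.50 kHz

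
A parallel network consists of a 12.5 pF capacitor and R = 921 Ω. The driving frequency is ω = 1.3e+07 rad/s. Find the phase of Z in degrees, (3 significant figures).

-8.51°

X_C = 1/(ωC) = 6150 Ω
Parallel: admittances add. Y = 1/R + jωC
Y = (0.00109 + j0.000162) S
|Y| = 0.00110 S → |Z| = 1/|Y| = 911 Ω, ∠Z = −∠Y = -8.51°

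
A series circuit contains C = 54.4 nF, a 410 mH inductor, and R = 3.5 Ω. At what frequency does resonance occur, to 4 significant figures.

1.066 kHz

ω₀ = 1/√(LC) = 1/√(0.41 × 5.44e-08) = 6696 rad/s
f₀ = ω₀/(2π) = 1.066 kHz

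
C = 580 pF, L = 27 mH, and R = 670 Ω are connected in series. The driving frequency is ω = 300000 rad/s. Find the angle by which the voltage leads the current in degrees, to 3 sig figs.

X_L = ωL = 8100 Ω
X_C = 1/(ωC) = 5750 Ω
Net reactance X = X_L − X_C = 2350 Ω
Z = 670 + j2350 Ω
|Z| = √(670² + 2350²) = 2450 Ω
∠Z = arctan(2350/670) = 74.1°

74.1°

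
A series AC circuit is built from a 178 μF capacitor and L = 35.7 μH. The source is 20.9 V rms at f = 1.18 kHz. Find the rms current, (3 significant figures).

ω = 2πf = 7414 rad/s
X_L = ωL = 0.265 Ω
X_C = 1/(ωC) = 0.758 Ω
Net reactance X = X_L − X_C = -0.493 Ω
Z = − j0.493 Ω
|Z| = √(0² + 0.493²) = 0.493 Ω
I = V/|Z| = 20.9/0.493 = 42.4 A

42.4 A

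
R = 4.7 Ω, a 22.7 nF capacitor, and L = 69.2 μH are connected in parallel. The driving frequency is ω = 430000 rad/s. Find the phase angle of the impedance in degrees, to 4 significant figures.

X_L = ωL = 29.76 Ω
X_C = 1/(ωC) = 102.4 Ω
Parallel: admittances add. Y = 1/R + 1/(jωL) + jωC
Y = (0.2128 − j0.02385) S
|Y| = 0.2141 S → |Z| = 1/|Y| = 4.671 Ω, ∠Z = −∠Y = 6.395°

6.395°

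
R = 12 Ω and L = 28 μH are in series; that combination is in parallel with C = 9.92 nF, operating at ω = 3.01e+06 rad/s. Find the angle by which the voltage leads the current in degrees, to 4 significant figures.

-84.81°

X_L = ωL = 84.28 Ω
X_C = 1/(ωC) = 33.49 Ω
Branch 1 (R+jX_L): Z₁ = 12.00 + j84.28 Ω, |Z₁| = 85.13 Ω
Branch 2 (−jX_C): Z₂ = −j33.49 Ω
Parallel: Z = Z₁Z₂/(Z₁+Z₂), |Z| = 54.63 Ω, ∠Z = -84.81°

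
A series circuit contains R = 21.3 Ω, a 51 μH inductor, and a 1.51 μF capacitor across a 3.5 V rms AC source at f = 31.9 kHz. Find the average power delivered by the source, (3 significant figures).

520 mW

ω = 2πf = 200400 rad/s
X_L = ωL = 10.2 Ω
X_C = 1/(ωC) = 3.30 Ω
Net reactance X = X_L − X_C = 6.92 Ω
Z = 21.3 + j6.92 Ω
|Z| = √(21.3² + 6.92²) = 22.4 Ω
∠Z = arctan(6.92/21.3) = 18.0°
I = V/|Z| = 156 mA
P = VI cos φ = 3.5 × 0.156 × cos(18.0°) = 520 mW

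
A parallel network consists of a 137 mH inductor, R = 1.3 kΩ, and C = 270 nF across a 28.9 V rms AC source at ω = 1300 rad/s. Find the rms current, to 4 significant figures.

153.7 mA

X_L = ωL = 178.1 Ω
X_C = 1/(ωC) = 2849 Ω
Parallel: admittances add. Y = 1/R + 1/(jωL) + jωC
Y = (0.0007692 − j0.005264) S
|Y| = 0.005320 S → |Z| = 1/|Y| = 188.0 Ω, ∠Z = −∠Y = 81.69°
I = V/|Z| = 28.9/188.0 = 153.7 mA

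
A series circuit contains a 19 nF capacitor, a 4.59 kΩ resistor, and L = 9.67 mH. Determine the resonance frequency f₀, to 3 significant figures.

11.7 kHz

ω₀ = 1/√(LC) = 1/√(0.00967 × 1.9e-08) = 73780 rad/s
f₀ = ω₀/(2π) = 11.7 kHz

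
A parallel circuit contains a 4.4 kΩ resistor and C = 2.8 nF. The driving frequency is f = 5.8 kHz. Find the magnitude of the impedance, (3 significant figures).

ω = 2πf = 36440 rad/s
X_C = 1/(ωC) = 9800 Ω
Parallel: admittances add. Y = 1/R + jωC
Y = (0.000227 + j0.000102) S
|Y| = 0.000249 S → |Z| = 1/|Y| = 4010 Ω, ∠Z = −∠Y = -24.2°

4010 Ω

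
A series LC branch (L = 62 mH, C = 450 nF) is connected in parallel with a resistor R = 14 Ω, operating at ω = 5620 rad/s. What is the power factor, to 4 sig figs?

X_L = ωL = 348.4 Ω
X_C = 1/(ωC) = 395.4 Ω
Branch 1: Z₁ = R = 14.00 Ω
Branch 2 (series LC): Z₂ = j(X_L − X_C) = −j46.97 Ω
Parallel: Z = Z₁Z₂/(Z₁+Z₂), |Z| = 13.42 Ω, ∠Z = -16.60°
cos φ = cos(-16.60°) = 0.9583

0.9583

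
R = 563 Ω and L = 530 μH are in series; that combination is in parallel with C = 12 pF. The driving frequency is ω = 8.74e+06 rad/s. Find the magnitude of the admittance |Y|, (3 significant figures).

X_L = ωL = 4630 Ω
X_C = 1/(ωC) = 9530 Ω
Branch 1 (R+jX_L): Z₁ = 563 + j4630 Ω, |Z₁| = 4670 Ω
Branch 2 (−jX_C): Z₂ = −j9530 Ω
Parallel: Z = Z₁Z₂/(Z₁+Z₂), |Z| = 9020 Ω, ∠Z = 76.5°
|Y| = 1/|Z| = 111 μS

111 μS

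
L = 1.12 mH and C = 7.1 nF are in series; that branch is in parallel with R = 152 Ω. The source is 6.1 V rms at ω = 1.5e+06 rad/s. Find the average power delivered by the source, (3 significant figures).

X_L = ωL = 1680 Ω
X_C = 1/(ωC) = 93.9 Ω
Branch 1: Z₁ = R = 152 Ω
Branch 2 (series LC): Z₂ = j(X_L − X_C) = j1590 Ω
Parallel: Z = Z₁Z₂/(Z₁+Z₂), |Z| = 151 Ω, ∠Z = 5.47°
I = V/|Z| = 40.3 mA
P = VI cos φ = 6.1 × 0.0403 × cos(5.47°) = 245 mW

245 mW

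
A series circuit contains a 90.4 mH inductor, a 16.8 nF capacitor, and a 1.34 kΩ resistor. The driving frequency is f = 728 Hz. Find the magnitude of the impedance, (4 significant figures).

ω = 2πf = 4574 rad/s
X_L = ωL = 413.5 Ω
X_C = 1/(ωC) = 13010 Ω
Net reactance X = X_L − X_C = -12600 Ω
Z = 1340 − j12600 Ω
|Z| = √(1340² + 12600²) = 12670 Ω

12670 Ω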